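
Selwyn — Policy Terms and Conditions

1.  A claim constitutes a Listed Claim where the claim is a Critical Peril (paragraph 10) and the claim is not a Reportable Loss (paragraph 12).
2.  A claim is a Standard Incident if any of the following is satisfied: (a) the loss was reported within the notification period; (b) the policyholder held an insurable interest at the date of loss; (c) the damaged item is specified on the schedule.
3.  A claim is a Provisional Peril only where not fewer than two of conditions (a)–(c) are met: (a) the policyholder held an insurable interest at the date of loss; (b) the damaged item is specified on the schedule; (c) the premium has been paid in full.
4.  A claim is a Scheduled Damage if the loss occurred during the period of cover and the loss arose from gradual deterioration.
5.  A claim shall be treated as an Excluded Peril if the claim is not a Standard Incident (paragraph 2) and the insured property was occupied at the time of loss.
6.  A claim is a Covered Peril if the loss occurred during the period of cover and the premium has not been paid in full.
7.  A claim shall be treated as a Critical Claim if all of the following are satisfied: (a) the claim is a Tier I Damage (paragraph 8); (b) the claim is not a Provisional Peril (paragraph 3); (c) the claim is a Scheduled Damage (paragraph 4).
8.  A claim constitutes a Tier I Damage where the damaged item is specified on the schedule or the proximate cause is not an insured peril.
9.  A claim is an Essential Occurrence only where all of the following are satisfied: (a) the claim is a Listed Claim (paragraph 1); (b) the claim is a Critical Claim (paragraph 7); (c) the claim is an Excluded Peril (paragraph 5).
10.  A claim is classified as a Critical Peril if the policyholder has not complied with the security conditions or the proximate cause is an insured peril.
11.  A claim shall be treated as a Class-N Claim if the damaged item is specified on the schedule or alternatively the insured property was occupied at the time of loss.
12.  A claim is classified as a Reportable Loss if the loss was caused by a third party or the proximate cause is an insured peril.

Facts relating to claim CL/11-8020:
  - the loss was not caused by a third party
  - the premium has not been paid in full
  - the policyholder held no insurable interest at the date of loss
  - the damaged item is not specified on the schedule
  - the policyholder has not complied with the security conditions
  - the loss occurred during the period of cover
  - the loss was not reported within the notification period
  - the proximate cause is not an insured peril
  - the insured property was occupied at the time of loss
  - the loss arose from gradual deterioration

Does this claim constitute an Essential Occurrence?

Yes

paragraph 10 — Critical Peril: [the policyholder has not complied with the security conditions? yes] OR [the proximate cause is an insured peril? no] → satisfied.
paragraph 12 — Reportable Loss: [the loss was caused by a third party? no] OR [the proximate cause is an insured peril? no] → not satisfied.
paragraph 1 — Listed Claim: [Critical Peril (paragraph 10)? yes] AND [not a Reportable Loss (paragraph 12)? yes] → satisfied.
paragraph 8 — Tier I Damage: [the damaged item is specified on the schedule? no] OR [the proximate cause is not an insured peril? yes] → satisfied.
paragraph 3 — Provisional Peril: the policyholder held an insurable interest at the date of loss? no; the damaged item is specified on the schedule? no; the premium has been paid in full? no — 0 of 3 hold (need ≥2) → not satisfied.
paragraph 4 — Scheduled Damage: [the loss occurred during the period of cover? yes] AND [the loss arose from gradual deterioration? yes] → satisfied.
paragraph 7 — Critical Claim: [Tier I Damage (paragraph 8)? yes] AND [not a Provisional Peril (paragraph 3)? yes] AND [Scheduled Damage (paragraph 4)? yes] → satisfied.
paragraph 2 — Standard Incident: [the loss was reported within the notification period? no] OR [the policyholder held an insurable interest at the date of loss? no] OR [the damaged item is specified on the schedule? no] → not satisfied.
paragraph 5 — Excluded Peril: [not a Standard Incident (paragraph 2)? yes] AND [the insured property was occupied at the time of loss? yes] → satisfied.
paragraph 9 — Essential Occurrence: [Listed Claim (paragraph 1)? yes] AND [Critical Claim (paragraph 7)? yes] AND [Excluded Peril (paragraph 5)? yes] → satisfied.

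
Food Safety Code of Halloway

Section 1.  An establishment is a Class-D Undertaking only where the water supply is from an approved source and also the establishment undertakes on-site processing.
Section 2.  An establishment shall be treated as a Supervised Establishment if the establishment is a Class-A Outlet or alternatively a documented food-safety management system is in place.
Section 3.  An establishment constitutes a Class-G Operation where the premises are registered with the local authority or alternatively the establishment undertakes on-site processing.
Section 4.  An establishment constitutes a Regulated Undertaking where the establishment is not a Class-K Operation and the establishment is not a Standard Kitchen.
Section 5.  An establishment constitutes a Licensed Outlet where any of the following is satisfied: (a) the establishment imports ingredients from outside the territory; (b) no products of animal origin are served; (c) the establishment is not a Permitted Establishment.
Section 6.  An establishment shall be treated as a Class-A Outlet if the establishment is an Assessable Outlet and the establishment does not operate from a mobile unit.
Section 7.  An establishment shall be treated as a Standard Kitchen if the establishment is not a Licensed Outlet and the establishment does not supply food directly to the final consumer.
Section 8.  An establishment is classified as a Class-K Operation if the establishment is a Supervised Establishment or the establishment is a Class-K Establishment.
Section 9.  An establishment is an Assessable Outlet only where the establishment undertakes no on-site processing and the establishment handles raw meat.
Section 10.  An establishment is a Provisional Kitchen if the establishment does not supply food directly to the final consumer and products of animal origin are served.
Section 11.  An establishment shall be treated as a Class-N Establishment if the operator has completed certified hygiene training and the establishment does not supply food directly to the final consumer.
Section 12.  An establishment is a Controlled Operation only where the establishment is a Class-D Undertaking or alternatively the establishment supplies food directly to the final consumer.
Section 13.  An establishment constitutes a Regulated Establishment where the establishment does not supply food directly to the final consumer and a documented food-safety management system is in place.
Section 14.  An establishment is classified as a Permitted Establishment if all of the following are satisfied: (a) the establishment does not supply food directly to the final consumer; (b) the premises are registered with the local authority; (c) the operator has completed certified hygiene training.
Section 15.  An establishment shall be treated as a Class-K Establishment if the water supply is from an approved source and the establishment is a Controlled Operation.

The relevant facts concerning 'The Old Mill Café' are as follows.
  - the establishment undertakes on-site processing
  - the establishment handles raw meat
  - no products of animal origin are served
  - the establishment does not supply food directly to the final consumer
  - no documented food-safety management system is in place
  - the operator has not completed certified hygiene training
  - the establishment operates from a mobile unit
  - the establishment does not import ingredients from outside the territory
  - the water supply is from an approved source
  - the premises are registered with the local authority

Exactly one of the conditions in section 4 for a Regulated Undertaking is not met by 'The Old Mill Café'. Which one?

Class-K Operation

section 9 — Assessable Outlet: [the establishment undertakes no on-site processing? no] AND [the establishment handles raw meat? yes] → not satisfied.
section 6 — Class-A Outlet: [Assessable Outlet (section 9)? no] AND [the establishment does not operate from a mobile unit? no] → not satisfied.
section 2 — Supervised Establishment: [Class-A Outlet (section 6)? no] OR [a documented food-safety management system is in place? no] → not satisfied.
section 1 — Class-D Undertaking: [the water supply is from an approved source? yes] AND [the establishment undertakes on-site processing? yes] → satisfied.
section 12 — Controlled Operation: [Class-D Undertaking (section 1)? yes] OR [the establishment supplies food directly to the final consumer? no] → satisfied.
section 15 — Class-K Establishment: [the water supply is from an approved source? yes] AND [Controlled Operation (section 12)? yes] → satisfied.
section 8 — Class-K Operation: [Supervised Establishment (section 2)? no] OR [Class-K Establishment (section 15)? yes] → satisfied.
section 14 — Permitted Establishment: [the establishment does not supply food directly to the final consumer? yes] AND [the premises are registered with the local authority? yes] AND [the operator has completed certified hygiene training? no] → not satisfied.
section 5 — Licensed Outlet: [the establishment imports ingredients from outside the territory? no] OR [no products of animal origin are served? yes] OR [not a Permitted Establishment (section 14)? yes] → satisfied.
section 7 — Standard Kitchen: [not a Licensed Outlet (section 5)? no] AND [the establishment does not supply food directly to the final consumer? yes] → not satisfied.
section 4 — Regulated Undertaking: [not a Class-K Operation (section 8)? no] AND [not a Standard Kitchen (section 7)? yes] → not satisfied.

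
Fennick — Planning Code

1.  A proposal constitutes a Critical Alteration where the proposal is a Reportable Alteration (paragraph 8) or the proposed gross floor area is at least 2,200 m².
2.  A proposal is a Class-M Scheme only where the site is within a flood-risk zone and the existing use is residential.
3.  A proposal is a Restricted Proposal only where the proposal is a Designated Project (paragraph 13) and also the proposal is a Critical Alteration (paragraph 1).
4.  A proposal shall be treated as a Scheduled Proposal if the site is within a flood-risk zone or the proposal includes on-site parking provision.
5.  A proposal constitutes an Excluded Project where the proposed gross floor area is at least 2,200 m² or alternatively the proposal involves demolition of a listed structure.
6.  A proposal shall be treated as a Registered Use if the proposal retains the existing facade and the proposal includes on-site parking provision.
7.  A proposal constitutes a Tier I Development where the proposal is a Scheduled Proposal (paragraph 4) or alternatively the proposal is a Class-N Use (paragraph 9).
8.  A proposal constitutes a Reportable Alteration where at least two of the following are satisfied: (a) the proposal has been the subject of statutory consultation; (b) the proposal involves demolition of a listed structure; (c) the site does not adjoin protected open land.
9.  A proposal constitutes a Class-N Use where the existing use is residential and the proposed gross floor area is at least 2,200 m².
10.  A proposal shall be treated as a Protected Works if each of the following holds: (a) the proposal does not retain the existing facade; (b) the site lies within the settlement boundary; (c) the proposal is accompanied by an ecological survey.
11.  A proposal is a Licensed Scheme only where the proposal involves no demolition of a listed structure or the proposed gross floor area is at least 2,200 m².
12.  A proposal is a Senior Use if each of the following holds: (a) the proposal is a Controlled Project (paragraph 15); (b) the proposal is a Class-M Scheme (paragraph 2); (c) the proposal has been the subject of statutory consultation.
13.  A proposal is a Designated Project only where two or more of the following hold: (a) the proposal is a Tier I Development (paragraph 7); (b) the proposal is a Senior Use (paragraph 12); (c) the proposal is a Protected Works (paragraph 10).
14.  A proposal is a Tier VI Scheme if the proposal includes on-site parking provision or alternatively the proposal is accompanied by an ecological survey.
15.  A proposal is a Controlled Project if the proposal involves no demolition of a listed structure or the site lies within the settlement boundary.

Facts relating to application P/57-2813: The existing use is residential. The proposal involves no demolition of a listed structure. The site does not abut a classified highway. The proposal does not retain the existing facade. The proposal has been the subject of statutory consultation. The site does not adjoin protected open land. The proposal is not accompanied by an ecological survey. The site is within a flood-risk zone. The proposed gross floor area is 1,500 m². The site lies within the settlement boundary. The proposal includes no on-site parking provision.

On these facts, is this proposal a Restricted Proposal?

paragraph 4 — Scheduled Proposal: [the site is within a flood-risk zone? yes] OR [the proposal includes on-site parking provision? no] → satisfied.
paragraph 9 — Class-N Use: [the existing use is residential? yes] AND [proposed gross floor area: 1,500 m² ≥ 2,200 m²? no] → not satisfied.
paragraph 7 — Tier I Development: [Scheduled Proposal (paragraph 4)? yes] OR [Class-N Use (paragraph 9)? no] → satisfied.
paragraph 15 — Controlled Project: [the proposal involves no demolition of a listed structure? yes] OR [the site lies within the settlement boundary? yes] → satisfied.
paragraph 2 — Class-M Scheme: [the site is within a flood-risk zone? yes] AND [the existing use is residential? yes] → satisfied.
paragraph 12 — Senior Use: [Controlled Project (paragraph 15)? yes] AND [Class-M Scheme (paragraph 2)? yes] AND [the proposal has been the subject of statutory consultation? yes] → satisfied.
paragraph 10 — Protected Works: [the proposal does not retain the existing facade? yes] AND [the site lies within the settlement boundary? yes] AND [the proposal is accompanied by an ecological survey? no] → not satisfied.
paragraph 13 — Designated Project: Tier I Development (paragraph 7)? yes; Senior Use (paragraph 12)? yes; Protected Works (paragraph 10)? no — 2 of 3 hold (need ≥2) → satisfied.
paragraph 8 — Reportable Alteration: the proposal has been the subject of statutory consultation? yes; the proposal involves demolition of a listed structure? no; the site does not adjoin protected open land? yes — 2 of 3 hold (need ≥2) → satisfied.
paragraph 1 — Critical Alteration: [Reportable Alteration (paragraph 8)? yes] OR [proposed gross floor area: 1,500 m² ≥ 2,200 m²? no] → satisfied.
paragraph 3 — Restricted Proposal: [Designated Project (paragraph 13)? yes] AND [Critical Alteration (paragraph 1)? yes] → satisfied.

Yes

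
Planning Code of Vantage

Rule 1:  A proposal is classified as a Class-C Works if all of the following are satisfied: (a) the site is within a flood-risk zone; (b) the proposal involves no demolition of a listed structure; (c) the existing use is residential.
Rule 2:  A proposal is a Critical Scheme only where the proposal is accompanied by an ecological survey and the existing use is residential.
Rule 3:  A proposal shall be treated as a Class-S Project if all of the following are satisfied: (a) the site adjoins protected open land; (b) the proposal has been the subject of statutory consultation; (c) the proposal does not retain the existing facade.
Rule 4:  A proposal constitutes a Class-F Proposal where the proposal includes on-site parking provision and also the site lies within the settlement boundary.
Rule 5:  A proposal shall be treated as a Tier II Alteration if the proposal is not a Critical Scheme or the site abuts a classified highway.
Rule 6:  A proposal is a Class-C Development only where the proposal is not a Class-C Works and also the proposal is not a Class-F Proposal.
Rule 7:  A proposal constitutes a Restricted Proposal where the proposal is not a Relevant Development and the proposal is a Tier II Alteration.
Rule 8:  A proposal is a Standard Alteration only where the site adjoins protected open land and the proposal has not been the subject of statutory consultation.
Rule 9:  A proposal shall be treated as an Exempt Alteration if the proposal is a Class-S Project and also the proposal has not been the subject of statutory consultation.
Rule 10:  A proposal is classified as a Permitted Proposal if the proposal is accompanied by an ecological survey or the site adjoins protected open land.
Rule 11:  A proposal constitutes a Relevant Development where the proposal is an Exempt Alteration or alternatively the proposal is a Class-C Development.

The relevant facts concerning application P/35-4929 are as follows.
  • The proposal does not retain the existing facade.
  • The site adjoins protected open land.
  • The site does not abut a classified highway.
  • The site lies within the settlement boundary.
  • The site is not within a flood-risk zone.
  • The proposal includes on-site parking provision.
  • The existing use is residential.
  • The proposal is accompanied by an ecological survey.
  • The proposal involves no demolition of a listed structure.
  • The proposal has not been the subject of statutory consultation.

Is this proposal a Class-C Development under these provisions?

No

rule 1 — Class-C Works: [the site is within a flood-risk zone? no] AND [the proposal involves no demolition of a listed structure? yes] AND [the existing use is residential? yes] → not satisfied.
rule 4 — Class-F Proposal: [the proposal includes on-site parking provision? yes] AND [the site lies within the settlement boundary? yes] → satisfied.
rule 6 — Class-C Development: [not a Class-C Works (rule 1)? yes] AND [not a Class-F Proposal (rule 4)? no] → not satisfied.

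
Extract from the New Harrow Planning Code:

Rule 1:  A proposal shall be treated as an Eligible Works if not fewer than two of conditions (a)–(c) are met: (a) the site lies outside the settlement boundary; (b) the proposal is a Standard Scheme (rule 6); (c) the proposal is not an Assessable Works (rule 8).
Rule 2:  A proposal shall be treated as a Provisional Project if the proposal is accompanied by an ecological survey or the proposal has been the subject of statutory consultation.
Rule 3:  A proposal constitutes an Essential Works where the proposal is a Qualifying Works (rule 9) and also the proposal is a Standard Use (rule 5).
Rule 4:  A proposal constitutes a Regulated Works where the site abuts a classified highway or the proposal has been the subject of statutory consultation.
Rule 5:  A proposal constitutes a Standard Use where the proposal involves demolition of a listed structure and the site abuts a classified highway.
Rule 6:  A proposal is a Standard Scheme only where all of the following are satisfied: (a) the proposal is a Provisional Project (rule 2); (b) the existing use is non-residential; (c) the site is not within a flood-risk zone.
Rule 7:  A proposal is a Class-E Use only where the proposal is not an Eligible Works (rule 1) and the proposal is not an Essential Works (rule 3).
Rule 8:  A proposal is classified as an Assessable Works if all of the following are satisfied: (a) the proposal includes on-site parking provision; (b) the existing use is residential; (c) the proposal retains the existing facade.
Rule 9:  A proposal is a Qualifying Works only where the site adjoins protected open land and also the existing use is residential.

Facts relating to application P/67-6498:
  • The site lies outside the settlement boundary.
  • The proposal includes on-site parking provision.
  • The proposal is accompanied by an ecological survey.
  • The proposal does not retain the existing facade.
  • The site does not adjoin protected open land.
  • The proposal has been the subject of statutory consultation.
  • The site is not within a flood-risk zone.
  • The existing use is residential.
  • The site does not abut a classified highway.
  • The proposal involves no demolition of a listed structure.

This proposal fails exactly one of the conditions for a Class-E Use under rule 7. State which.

Eligible Works

Under rule 2: the proposal is accompanied by an ecological survey? yes; or the proposal has been the subject of statutory consultation? yes. So the proposal is a Provisional Project.
Under rule 6: Provisional Project (rule 2)? yes; and the existing use is non-residential? no; and the site is not within a flood-risk zone? yes. So the proposal is not a Standard Scheme.
Under rule 8: the proposal includes on-site parking provision? yes; and the existing use is residential? yes; and the proposal retains the existing facade? no. So the proposal is not an Assessable Works.
Under rule 1: the site lies outside the settlement boundary? yes; Standard Scheme (rule 6)? no; not an Assessable Works (rule 8)? yes — 2 of 3 hold (need ≥2) → satisfied.
Under rule 9: the site adjoins protected open land? no; and the existing use is residential? yes. So the proposal is not a Qualifying Works.
Under rule 5: the proposal involves demolition of a listed structure? no; and the site abuts a classified highway? no. So the proposal is not a Standard Use.
Under rule 3: Qualifying Works (rule 9)? no; and Standard Use (rule 5)? no. So the proposal is not an Essential Works.
Under rule 7: not an Eligible Works (rule 1)? no; and not an Essential Works (rule 3)? yes. So the proposal is not a Class-E Use.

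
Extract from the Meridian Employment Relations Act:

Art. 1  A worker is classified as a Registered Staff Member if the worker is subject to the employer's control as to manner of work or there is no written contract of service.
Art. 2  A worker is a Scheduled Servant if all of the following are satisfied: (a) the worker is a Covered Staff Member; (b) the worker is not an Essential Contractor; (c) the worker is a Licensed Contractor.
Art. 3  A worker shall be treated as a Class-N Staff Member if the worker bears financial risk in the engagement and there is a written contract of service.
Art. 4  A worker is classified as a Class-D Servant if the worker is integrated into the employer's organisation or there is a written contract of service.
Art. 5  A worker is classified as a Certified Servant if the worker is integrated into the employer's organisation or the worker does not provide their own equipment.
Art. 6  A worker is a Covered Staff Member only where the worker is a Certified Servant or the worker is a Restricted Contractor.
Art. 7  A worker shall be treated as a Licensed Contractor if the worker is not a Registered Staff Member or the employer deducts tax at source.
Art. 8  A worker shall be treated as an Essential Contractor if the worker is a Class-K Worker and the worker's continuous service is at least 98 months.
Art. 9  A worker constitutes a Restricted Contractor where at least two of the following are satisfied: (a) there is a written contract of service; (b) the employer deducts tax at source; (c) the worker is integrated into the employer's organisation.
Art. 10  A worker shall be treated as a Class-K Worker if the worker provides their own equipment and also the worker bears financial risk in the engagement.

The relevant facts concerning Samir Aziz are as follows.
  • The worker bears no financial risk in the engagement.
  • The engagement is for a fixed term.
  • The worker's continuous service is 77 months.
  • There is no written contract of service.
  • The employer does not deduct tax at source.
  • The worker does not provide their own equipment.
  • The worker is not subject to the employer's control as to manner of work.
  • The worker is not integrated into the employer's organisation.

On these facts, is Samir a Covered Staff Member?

Yes

article 5 — Certified Servant: [the worker is integrated into the employer's organisation? no] OR [the worker does not provide their own equipment? yes] → satisfied.
article 9 — Restricted Contractor: there is a written contract of service? no; the employer deducts tax at source? no; the worker is integrated into the employer's organisation? no — 0 of 3 hold (need ≥2) → not satisfied.
article 6 — Covered Staff Member: [Certified Servant (article 5)? yes] OR [Restricted Contractor (article 9)? no] → satisfied.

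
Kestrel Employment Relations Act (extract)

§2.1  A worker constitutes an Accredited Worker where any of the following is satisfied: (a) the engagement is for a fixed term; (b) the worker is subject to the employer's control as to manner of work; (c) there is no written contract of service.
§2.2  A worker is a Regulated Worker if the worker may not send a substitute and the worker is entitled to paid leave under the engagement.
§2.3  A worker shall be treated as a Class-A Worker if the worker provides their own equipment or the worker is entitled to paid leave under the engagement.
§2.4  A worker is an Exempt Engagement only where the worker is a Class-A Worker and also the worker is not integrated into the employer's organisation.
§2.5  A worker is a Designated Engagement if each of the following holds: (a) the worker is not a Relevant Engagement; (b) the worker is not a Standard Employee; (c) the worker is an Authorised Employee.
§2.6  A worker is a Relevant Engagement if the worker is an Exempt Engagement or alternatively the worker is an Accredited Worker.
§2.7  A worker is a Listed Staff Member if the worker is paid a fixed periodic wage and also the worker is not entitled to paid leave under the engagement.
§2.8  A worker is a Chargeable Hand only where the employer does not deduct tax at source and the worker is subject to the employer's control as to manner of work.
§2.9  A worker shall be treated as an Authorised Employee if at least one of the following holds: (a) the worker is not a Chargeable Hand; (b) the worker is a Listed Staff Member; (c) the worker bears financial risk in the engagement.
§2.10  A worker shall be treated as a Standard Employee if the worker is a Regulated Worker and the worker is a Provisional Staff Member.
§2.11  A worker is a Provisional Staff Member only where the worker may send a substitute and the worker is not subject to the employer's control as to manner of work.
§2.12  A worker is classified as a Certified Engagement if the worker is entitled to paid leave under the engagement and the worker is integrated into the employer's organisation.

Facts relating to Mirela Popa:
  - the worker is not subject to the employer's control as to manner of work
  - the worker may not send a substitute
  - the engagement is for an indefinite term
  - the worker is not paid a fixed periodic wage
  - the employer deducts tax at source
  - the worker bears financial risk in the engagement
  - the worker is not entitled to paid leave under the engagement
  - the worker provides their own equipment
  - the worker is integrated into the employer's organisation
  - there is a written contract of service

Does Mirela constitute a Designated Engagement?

Yes

Under §2.3: the worker provides their own equipment? yes; or the worker is entitled to paid leave under the engagement? no. So the worker is a Class-A Worker.
Under §2.4: Class-A Worker (§2.3)? yes; and the worker is not integrated into the employer's organisation? no. So the worker is not an Exempt Engagement.
Under §2.1: the engagement is for a fixed term? no; or the worker is subject to the employer's control as to manner of work? no; or there is no written contract of service? no. So the worker is not an Accredited Worker.
Under §2.6: Exempt Engagement (§2.4)? no; or Accredited Worker (§2.1)? no. So the worker is not a Relevant Engagement.
Under §2.2: the worker may not send a substitute? yes; and the worker is entitled to paid leave under the engagement? no. So the worker is not a Regulated Worker.
Under §2.11: the worker may send a substitute? no; and the worker is not subject to the employer's control as to manner of work? yes. So the worker is not a Provisional Staff Member.
Under §2.10: Regulated Worker (§2.2)? no; and Provisional Staff Member (§2.11)? no. So the worker is not a Standard Employee.
Under §2.8: the employer does not deduct tax at source? no; and the worker is subject to the employer's control as to manner of work? no. So the worker is not a Chargeable Hand.
Under §2.7: the worker is paid a fixed periodic wage? no; and the worker is not entitled to paid leave under the engagement? yes. So the worker is not a Listed Staff Member.
Under §2.9: not a Chargeable Hand (§2.8)? yes; or Listed Staff Member (§2.7)? no; or the worker bears financial risk in the engagement? yes. So the worker is an Authorised Employee.
Under §2.5: not a Relevant Engagement (§2.6)? yes; and not a Standard Employee (§2.10)? yes; and Authorised Employee (§2.9)? yes. So the worker is a Designated Engagement.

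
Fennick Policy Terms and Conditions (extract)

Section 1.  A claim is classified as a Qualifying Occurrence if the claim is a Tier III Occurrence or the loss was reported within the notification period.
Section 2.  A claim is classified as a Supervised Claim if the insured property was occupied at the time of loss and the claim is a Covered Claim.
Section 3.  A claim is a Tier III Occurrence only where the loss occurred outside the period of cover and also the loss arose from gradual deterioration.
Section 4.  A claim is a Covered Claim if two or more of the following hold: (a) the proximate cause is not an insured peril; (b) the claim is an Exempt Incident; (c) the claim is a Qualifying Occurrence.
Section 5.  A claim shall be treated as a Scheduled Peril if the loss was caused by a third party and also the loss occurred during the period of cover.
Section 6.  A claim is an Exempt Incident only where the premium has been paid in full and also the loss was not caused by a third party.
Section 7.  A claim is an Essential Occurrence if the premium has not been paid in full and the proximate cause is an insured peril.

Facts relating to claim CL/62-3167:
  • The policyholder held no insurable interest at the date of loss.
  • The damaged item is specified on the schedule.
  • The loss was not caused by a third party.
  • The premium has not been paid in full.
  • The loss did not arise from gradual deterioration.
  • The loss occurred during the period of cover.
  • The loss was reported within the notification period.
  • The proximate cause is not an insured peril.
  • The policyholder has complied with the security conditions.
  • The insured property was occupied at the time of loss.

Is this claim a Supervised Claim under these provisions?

Yes

section 6 — Exempt Incident: [the premium has been paid in full? no] AND [the loss was not caused by a third party? yes] → not satisfied.
section 3 — Tier III Occurrence: [the loss occurred outside the period of cover? no] AND [the loss arose from gradual deterioration? no] → not satisfied.
section 1 — Qualifying Occurrence: [Tier III Occurrence (section 3)? no] OR [the loss was reported within the notification period? yes] → satisfied.
section 4 — Covered Claim: the proximate cause is not an insured peril? yes; Exempt Incident (section 6)? no; Qualifying Occurrence (section 1)? yes — 2 of 3 hold (need ≥2) → satisfied.
section 2 — Supervised Claim: [the insured property was occupied at the time of loss? yes] AND [Covered Claim (section 4)? yes] → satisfied.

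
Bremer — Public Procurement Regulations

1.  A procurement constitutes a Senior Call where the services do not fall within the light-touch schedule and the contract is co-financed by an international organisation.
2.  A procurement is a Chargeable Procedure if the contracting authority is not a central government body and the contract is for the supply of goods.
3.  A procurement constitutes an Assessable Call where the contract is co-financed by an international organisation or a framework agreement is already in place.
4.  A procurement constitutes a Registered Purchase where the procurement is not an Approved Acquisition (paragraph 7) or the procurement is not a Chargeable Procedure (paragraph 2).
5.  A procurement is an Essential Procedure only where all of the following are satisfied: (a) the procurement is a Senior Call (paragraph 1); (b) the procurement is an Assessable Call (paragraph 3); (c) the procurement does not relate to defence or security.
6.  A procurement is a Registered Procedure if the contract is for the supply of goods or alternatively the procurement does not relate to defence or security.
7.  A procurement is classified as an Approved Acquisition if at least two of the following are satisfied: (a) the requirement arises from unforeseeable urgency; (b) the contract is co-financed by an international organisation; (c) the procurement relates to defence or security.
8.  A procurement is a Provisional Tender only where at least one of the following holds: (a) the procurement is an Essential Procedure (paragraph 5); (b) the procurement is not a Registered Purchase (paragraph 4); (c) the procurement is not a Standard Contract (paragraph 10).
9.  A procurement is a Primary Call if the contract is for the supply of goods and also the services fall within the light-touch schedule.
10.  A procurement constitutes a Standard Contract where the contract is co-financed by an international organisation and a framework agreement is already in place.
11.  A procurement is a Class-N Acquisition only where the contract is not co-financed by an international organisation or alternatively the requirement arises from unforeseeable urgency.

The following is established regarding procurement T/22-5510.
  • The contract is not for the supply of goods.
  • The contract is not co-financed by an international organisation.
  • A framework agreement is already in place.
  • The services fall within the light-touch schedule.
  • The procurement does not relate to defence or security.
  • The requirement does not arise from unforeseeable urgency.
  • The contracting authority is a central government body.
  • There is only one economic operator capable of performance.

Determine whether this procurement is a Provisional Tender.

Yes

paragraph 1 — Senior Call: [the services do not fall within the light-touch schedule? no] AND [the contract is co-financed by an international organisation? no] → not satisfied.
paragraph 3 — Assessable Call: [the contract is co-financed by an international organisation? no] OR [a framework agreement is already in place? yes] → satisfied.
paragraph 5 — Essential Procedure: [Senior Call (paragraph 1)? no] AND [Assessable Call (paragraph 3)? yes] AND [the procurement does not relate to defence or security? yes] → not satisfied.
paragraph 7 — Approved Acquisition: the requirement arises from unforeseeable urgency? no; the contract is co-financed by an international organisation? no; the procurement relates to defence or security? no — 0 of 3 hold (need ≥2) → not satisfied.
paragraph 2 — Chargeable Procedure: [the contracting authority is not a central government body? no] AND [the contract is for the supply of goods? no] → not satisfied.
paragraph 4 — Registered Purchase: [not an Approved Acquisition (paragraph 7)? yes] OR [not a Chargeable Procedure (paragraph 2)? yes] → satisfied.
paragraph 10 — Standard Contract: [the contract is co-financed by an international organisation? no] AND [a framework agreement is already in place? yes] → not satisfied.
paragraph 8 — Provisional Tender: [Essential Procedure (paragraph 5)? no] OR [not a Registered Purchase (paragraph 4)? no] OR [not a Standard Contract (paragraph 10)? yes] → satisfied.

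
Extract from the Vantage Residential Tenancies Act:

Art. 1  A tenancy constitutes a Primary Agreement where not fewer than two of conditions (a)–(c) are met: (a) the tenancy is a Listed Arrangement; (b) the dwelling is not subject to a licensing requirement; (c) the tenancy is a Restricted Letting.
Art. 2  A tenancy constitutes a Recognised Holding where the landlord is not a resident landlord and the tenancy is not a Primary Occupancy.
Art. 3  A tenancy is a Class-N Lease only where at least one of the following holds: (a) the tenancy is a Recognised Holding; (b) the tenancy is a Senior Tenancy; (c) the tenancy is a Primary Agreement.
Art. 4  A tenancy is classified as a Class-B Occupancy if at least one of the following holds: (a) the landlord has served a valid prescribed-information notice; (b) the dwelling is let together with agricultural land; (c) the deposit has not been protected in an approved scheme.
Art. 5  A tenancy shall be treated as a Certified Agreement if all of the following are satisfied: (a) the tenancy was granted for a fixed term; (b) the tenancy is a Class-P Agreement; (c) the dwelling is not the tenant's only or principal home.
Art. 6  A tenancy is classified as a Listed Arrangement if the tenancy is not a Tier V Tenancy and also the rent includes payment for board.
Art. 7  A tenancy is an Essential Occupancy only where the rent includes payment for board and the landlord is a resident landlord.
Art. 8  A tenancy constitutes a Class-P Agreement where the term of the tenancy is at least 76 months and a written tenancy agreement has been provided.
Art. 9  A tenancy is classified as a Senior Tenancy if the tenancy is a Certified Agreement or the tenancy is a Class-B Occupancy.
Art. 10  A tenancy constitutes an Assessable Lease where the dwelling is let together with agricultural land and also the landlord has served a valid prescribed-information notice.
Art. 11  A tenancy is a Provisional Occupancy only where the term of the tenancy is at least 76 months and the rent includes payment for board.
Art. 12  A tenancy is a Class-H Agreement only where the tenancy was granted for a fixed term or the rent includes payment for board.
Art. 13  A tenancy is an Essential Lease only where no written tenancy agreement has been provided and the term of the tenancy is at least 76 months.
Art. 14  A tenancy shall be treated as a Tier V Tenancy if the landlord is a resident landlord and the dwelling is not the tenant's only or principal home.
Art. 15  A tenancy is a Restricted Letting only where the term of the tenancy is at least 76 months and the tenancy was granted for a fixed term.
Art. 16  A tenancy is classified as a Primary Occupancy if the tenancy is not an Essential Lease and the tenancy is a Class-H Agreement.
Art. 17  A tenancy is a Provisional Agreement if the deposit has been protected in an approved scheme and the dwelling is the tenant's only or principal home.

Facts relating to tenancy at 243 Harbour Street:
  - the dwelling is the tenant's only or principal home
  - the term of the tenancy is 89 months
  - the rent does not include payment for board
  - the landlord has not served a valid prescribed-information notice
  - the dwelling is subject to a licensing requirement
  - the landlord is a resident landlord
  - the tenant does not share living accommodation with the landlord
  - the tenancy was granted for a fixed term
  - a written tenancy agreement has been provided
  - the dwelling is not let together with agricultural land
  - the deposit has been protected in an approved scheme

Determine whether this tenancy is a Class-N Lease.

article 13 — Essential Lease: [no written tenancy agreement has been provided? no] AND [term of the tenancy: 89 months ≥ 76 months? yes] → not satisfied.
article 12 — Class-H Agreement: [the tenancy was granted for a fixed term? yes] OR [the rent includes payment for board? no] → satisfied.
article 16 — Primary Occupancy: [not an Essential Lease (article 13)? yes] AND [Class-H Agreement (article 12)? yes] → satisfied.
article 2 — Recognised Holding: [the landlord is not a resident landlord? no] AND [not a Primary Occupancy (article 16)? no] → not satisfied.
article 8 — Class-P Agreement: [term of the tenancy: 89 months ≥ 76 months? yes] AND [a written tenancy agreement has been provided? yes] → satisfied.
article 5 — Certified Agreement: [the tenancy was granted for a fixed term? yes] AND [Class-P Agreement (article 8)? yes] AND [the dwelling is not the tenant's only or principal home? no] → not satisfied.
article 4 — Class-B Occupancy: [the landlord has served a valid prescribed-information notice? no] OR [the dwelling is let together with agricultural land? no] OR [the deposit has not been protected in an approved scheme? no] → not satisfied.
article 9 — Senior Tenancy: [Certified Agreement (article 5)? no] OR [Class-B Occupancy (article 4)? no] → not satisfied.
article 14 — Tier V Tenancy: [the landlord is a resident landlord? yes] AND [the dwelling is not the tenant's only or principal home? no] → not satisfied.
article 6 — Listed Arrangement: [not a Tier V Tenancy (article 14)? yes] AND [the rent includes payment for board? no] → not satisfied.
article 15 — Restricted Letting: [term of the tenancy: 89 months ≥ 76 months? yes] AND [the tenancy was granted for a fixed term? yes] → satisfied.
article 1 — Primary Agreement: Listed Arrangement (article 6)? no; the dwelling is not subject to a licensing requirement? no; Restricted Letting (article 15)? yes — 1 of 3 hold (need ≥2) → not satisfied.
article 3 — Class-N Lease: [Recognised Holding (article 2)? no] OR [Senior Tenancy (article 9)? no] OR [Primary Agreement (article 1)? no] → not satisfied.

No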